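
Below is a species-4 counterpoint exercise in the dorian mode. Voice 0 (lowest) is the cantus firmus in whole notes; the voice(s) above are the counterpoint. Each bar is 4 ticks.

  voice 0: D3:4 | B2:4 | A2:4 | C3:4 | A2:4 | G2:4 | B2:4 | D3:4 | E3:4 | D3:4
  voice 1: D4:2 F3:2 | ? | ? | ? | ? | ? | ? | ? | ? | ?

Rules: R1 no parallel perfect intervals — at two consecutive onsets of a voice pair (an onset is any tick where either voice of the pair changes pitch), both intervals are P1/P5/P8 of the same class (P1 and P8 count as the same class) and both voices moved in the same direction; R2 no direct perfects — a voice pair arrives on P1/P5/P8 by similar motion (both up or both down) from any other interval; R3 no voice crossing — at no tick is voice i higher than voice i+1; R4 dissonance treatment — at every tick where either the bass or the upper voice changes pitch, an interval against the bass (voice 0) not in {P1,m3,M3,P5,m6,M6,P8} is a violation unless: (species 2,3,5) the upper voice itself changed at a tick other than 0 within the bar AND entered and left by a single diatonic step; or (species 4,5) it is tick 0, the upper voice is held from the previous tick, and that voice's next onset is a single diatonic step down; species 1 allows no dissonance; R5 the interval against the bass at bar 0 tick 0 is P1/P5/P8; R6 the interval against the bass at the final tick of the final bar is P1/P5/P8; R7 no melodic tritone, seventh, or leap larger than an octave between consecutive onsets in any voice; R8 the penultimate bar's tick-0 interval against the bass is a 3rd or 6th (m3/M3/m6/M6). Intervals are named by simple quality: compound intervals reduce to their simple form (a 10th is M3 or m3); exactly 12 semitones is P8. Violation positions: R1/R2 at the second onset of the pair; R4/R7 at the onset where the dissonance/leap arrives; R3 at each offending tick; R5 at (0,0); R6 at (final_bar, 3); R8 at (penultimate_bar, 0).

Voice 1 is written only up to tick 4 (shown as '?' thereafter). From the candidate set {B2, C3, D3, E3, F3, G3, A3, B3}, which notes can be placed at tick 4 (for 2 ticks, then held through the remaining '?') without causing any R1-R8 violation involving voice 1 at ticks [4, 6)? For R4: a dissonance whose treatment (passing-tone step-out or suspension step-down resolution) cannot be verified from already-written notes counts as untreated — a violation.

B2: violates R2,R7
C3: violates R4
D3: legal
E3: violates R4
F3: violates R4
G3: legal
A3: violates R4
B3: violates R7

{D3, G3}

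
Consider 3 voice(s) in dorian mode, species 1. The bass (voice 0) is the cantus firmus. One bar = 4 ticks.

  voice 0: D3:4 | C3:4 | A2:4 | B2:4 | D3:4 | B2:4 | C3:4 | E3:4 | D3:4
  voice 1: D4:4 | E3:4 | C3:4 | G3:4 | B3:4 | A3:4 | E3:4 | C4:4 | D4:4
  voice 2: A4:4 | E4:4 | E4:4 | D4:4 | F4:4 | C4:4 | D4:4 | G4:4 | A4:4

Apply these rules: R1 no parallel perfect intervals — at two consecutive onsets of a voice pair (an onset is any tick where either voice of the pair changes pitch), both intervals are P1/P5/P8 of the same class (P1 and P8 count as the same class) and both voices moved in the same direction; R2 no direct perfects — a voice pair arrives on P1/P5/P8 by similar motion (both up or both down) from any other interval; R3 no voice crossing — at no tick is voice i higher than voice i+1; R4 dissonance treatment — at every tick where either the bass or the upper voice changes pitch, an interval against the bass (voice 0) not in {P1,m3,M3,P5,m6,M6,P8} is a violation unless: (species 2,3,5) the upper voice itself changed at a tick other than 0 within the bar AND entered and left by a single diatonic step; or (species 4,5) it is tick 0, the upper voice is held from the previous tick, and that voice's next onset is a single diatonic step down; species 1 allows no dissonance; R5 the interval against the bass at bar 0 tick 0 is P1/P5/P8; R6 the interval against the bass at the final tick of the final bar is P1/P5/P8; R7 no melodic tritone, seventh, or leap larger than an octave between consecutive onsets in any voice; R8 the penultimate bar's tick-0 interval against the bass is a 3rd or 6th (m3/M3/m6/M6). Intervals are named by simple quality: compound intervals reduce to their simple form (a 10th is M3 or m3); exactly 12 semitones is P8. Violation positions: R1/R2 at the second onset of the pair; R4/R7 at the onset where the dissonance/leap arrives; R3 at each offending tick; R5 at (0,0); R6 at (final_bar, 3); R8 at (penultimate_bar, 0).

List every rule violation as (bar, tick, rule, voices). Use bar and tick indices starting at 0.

(1, 0, R2, (1, 2))
(1, 0, R7, (1,))
(5, 0, R4, (0, 1))
(5, 0, R4, (0, 2))
(6, 0, R4, (0, 2))
(7, 0, R2, (1, 2))
(8, 0, R1, (1, 2))

bar 0: v0=D3 v1=D4 v2=A4 downbeat P5
bar 1: v0=C3 v1=E3 v2=E4 downbeat M3
bar 2: v0=A2 v1=C3 v2=E4 downbeat P5
bar 3: v0=B2 v1=G3 v2=D4 downbeat m3
bar 4: v0=D3 v1=B3 v2=F4 downbeat m3
bar 5: v0=B2 v1=A3 v2=C4 downbeat m2
bar 6: v0=C3 v1=E3 v2=D4 downbeat M2
bar 7: v0=E3 v1=C4 v2=G4 downbeat m3
bar 8: v0=D3 v1=D4 v2=A4 downbeat P5
  -> R2 @ bar 1 tick 0 v(1, 2): D4/A4 P5 -> E3/E4 P8 similar
  -> R7 @ bar 1 tick 0 v(1,): D4->E3 leap 10st
  -> R4 @ bar 5 tick 0 v(0, 1): B2/A3 m7 untreated
  -> R4 @ bar 5 tick 0 v(0, 2): B2/C4 m2 untreated
  -> R4 @ bar 6 tick 0 v(0, 2): C3/D4 M2 untreated
  -> R2 @ bar 7 tick 0 v(1, 2): E3/D4 m7 -> C4/G4 P5 similar
  -> R1 @ bar 8 tick 0 v(1, 2): C4/G4 P5 -> D4/A4 P5 similar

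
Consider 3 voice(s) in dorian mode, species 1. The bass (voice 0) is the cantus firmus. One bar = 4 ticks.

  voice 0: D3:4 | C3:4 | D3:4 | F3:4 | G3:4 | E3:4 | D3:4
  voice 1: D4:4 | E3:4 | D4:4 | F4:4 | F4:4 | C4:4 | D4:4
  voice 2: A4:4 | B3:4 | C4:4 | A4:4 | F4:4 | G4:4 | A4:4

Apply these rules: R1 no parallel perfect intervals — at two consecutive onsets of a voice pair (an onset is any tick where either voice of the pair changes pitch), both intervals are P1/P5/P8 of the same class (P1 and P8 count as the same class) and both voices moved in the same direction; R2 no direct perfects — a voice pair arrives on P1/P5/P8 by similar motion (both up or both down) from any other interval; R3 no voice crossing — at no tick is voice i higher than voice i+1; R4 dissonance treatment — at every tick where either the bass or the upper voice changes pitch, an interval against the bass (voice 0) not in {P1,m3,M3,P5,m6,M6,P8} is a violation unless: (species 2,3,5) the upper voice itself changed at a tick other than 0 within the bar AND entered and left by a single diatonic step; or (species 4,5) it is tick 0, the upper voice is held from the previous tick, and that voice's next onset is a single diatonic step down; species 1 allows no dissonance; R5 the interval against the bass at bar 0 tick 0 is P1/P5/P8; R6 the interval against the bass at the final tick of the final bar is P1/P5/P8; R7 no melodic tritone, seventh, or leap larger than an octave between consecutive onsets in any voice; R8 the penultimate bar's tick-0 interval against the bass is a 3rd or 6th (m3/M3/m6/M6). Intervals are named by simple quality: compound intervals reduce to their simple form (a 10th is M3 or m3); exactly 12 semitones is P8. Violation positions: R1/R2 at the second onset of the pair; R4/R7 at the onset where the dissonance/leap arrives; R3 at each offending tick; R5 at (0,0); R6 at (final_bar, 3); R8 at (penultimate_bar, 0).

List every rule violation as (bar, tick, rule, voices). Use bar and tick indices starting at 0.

(1, 0, R1, (1, 2))
(1, 0, R4, (0, 2))
(1, 0, R7, (1,))
(1, 0, R7, (2,))
(2, 0, R2, (0, 1))
(2, 0, R3, (1, 2))
(2, 0, R4, (0, 2))
(2, 0, R7, (1,))
(2, 1, R3, (1, 2))
(2, 2, R3, (1, 2))
(2, 3, R3, (1, 2))
(3, 0, R1, (0, 1))
(4, 0, R4, (0, 1))
(4, 0, R4, (0, 2))
(6, 0, R1, (1, 2))

bar 0: v0=D3 v1=D4 v2=A4 downbeat P5
bar 1: v0=C3 v1=E3 v2=B3 downbeat M7
bar 2: v0=D3 v1=D4 v2=C4 downbeat m7
bar 3: v0=F3 v1=F4 v2=A4 downbeat M3
bar 4: v0=G3 v1=F4 v2=F4 downbeat m7
bar 5: v0=E3 v1=C4 v2=G4 downbeat m3
bar 6: v0=D3 v1=D4 v2=A4 downbeat P5
  -> R1 @ bar 1 tick 0 v(1, 2): D4/A4 P5 -> E3/B3 P5 similar
  -> R4 @ bar 1 tick 0 v(0, 2): C3/B3 M7 untreated
  -> R7 @ bar 1 tick 0 v(1,): D4->E3 leap 10st
  -> R7 @ bar 1 tick 0 v(2,): A4->B3 leap 10st
  -> R2 @ bar 2 tick 0 v(0, 1): C3/E3 M3 -> D3/D4 P8 similar
  -> R3 @ bar 2 tick 0 v(1, 2): D4 above C4
  -> R4 @ bar 2 tick 0 v(0, 2): D3/C4 m7 untreated
  -> R7 @ bar 2 tick 0 v(1,): E3->D4 leap 10st
  -> R3 @ bar 2 tick 1 v(1, 2): D4 above C4
  -> R3 @ bar 2 tick 2 v(1, 2): D4 above C4
  -> R3 @ bar 2 tick 3 v(1, 2): D4 above C4
  -> R1 @ bar 3 tick 0 v(0, 1): D3/D4 P8 -> F3/F4 P8 similar
  -> R4 @ bar 4 tick 0 v(0, 1): G3/F4 m7 untreated
  -> R4 @ bar 4 tick 0 v(0, 2): G3/F4 m7 untreated
  -> R1 @ bar 6 tick 0 v(1, 2): C4/G4 P5 -> D4/A4 P5 similar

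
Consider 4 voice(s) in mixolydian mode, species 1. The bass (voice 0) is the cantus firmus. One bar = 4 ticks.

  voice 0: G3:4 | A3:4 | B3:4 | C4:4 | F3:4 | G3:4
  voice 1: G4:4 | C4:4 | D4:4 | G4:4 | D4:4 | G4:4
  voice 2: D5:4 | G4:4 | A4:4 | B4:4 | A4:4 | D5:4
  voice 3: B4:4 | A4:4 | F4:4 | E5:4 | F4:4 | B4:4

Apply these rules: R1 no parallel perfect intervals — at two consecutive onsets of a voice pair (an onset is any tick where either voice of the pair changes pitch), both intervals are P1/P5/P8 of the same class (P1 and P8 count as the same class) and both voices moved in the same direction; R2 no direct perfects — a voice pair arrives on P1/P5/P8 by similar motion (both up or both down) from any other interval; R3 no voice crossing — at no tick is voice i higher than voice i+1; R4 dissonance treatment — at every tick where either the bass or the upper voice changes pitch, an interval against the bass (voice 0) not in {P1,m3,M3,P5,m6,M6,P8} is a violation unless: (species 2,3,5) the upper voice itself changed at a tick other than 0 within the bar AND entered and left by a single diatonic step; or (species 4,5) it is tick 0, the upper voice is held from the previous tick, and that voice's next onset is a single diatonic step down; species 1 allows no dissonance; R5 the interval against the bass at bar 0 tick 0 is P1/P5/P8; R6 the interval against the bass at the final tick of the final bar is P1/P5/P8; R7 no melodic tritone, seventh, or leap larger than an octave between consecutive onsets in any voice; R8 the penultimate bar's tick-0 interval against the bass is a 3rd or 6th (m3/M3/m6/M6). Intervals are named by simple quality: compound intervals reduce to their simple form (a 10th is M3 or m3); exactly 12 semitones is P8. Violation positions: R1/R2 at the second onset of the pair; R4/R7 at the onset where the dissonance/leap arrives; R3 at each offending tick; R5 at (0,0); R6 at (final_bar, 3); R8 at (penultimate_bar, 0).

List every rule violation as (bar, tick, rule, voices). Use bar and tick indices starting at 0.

(0, 0, R3, (2, 3))
(0, 0, R5, (0, 3))
(0, 1, R3, (2, 3))
(0, 2, R3, (2, 3))
(0, 3, R3, (2, 3))
(1, 0, R1, (1, 2))
(1, 0, R4, (0, 2))
(2, 0, R1, (1, 2))
(2, 0, R3, (2, 3))
(2, 0, R4, (0, 2))
(2, 0, R4, (0, 3))
(2, 1, R3, (2, 3))
(2, 2, R3, (2, 3))
(2, 3, R3, (2, 3))
(3, 0, R2, (0, 1))
(3, 0, R4, (0, 2))
(3, 0, R7, (3,))
(4, 0, R2, (0, 3))
(4, 0, R2, (1, 2))
(4, 0, R3, (2, 3))
(4, 0, R7, (3,))
(4, 0, R8, (0, 3))
(4, 1, R3, (2, 3))
(4, 2, R3, (2, 3))
(4, 3, R3, (2, 3))
(5, 0, R1, (1, 2))
(5, 0, R2, (0, 1))
(5, 0, R2, (0, 2))
(5, 0, R3, (2, 3))
(5, 0, R7, (3,))
(5, 1, R3, (2, 3))
(5, 2, R3, (2, 3))
(5, 3, R3, (2, 3))
(5, 3, R6, (0, 3))

bar 0: v0=G3 v1=G4 v2=D5 v3=B4 downbeat M3
bar 1: v0=A3 v1=C4 v2=G4 v3=A4 downbeat P8
bar 2: v0=B3 v1=D4 v2=A4 v3=F4 downbeat TT
bar 3: v0=C4 v1=G4 v2=B4 v3=E5 downbeat M3
bar 4: v0=F3 v1=D4 v2=A4 v3=F4 downbeat P8
bar 5: v0=G3 v1=G4 v2=D5 v3=B4 downbeat M3
  -> R3 @ bar 0 tick 0 v(2, 3): D5 above B4
  -> R5 @ bar 0 tick 0 v(0, 3): opens on M3
  -> R3 @ bar 0 tick 1 v(2, 3): D5 above B4
  -> R3 @ bar 0 tick 2 v(2, 3): D5 above B4
  -> R3 @ bar 0 tick 3 v(2, 3): D5 above B4
  -> R1 @ bar 1 tick 0 v(1, 2): G4/D5 P5 -> C4/G4 P5 similar
  -> R4 @ bar 1 tick 0 v(0, 2): A3/G4 m7 untreated
  -> R1 @ bar 2 tick 0 v(1, 2): C4/G4 P5 -> D4/A4 P5 similar
  -> R3 @ bar 2 tick 0 v(2, 3): A4 above F4
  -> R4 @ bar 2 tick 0 v(0, 2): B3/A4 m7 untreated
  -> R4 @ bar 2 tick 0 v(0, 3): B3/F4 TT untreated
  -> R3 @ bar 2 tick 1 v(2, 3): A4 above F4
  -> R3 @ bar 2 tick 2 v(2, 3): A4 above F4
  -> R3 @ bar 2 tick 3 v(2, 3): A4 above F4
  -> R2 @ bar 3 tick 0 v(0, 1): B3/D4 m3 -> C4/G4 P5 similar
  -> R4 @ bar 3 tick 0 v(0, 2): C4/B4 M7 untreated
  -> R7 @ bar 3 tick 0 v(3,): F4->E5 leap 11st
  -> R2 @ bar 4 tick 0 v(0, 3): C4/E5 M3 -> F3/F4 P8 similar
  -> R2 @ bar 4 tick 0 v(1, 2): G4/B4 M3 -> D4/A4 P5 similar
  -> R3 @ bar 4 tick 0 v(2, 3): A4 above F4
  -> R7 @ bar 4 tick 0 v(3,): E5->F4 leap 11st
  -> R8 @ bar 4 tick 0 v(0, 3): penult P8 not 3rd/6th
  -> R3 @ bar 4 tick 1 v(2, 3): A4 above F4
  -> R3 @ bar 4 tick 2 v(2, 3): A4 above F4
  -> R3 @ bar 4 tick 3 v(2, 3): A4 above F4
  -> R1 @ bar 5 tick 0 v(1, 2): D4/A4 P5 -> G4/D5 P5 similar
  -> R2 @ bar 5 tick 0 v(0, 1): F3/D4 M6 -> G3/G4 P8 similar
  -> R2 @ bar 5 tick 0 v(0, 2): F3/A4 M3 -> G3/D5 P5 similar
  -> R3 @ bar 5 tick 0 v(2, 3): D5 above B4
  -> R7 @ bar 5 tick 0 v(3,): F4->B4 leap 6st
  -> R3 @ bar 5 tick 1 v(2, 3): D5 above B4
  -> R3 @ bar 5 tick 2 v(2, 3): D5 above B4
  -> R3 @ bar 5 tick 3 v(2, 3): D5 above B4
  -> R6 @ bar 5 tick 3 v(0, 3): closes on M3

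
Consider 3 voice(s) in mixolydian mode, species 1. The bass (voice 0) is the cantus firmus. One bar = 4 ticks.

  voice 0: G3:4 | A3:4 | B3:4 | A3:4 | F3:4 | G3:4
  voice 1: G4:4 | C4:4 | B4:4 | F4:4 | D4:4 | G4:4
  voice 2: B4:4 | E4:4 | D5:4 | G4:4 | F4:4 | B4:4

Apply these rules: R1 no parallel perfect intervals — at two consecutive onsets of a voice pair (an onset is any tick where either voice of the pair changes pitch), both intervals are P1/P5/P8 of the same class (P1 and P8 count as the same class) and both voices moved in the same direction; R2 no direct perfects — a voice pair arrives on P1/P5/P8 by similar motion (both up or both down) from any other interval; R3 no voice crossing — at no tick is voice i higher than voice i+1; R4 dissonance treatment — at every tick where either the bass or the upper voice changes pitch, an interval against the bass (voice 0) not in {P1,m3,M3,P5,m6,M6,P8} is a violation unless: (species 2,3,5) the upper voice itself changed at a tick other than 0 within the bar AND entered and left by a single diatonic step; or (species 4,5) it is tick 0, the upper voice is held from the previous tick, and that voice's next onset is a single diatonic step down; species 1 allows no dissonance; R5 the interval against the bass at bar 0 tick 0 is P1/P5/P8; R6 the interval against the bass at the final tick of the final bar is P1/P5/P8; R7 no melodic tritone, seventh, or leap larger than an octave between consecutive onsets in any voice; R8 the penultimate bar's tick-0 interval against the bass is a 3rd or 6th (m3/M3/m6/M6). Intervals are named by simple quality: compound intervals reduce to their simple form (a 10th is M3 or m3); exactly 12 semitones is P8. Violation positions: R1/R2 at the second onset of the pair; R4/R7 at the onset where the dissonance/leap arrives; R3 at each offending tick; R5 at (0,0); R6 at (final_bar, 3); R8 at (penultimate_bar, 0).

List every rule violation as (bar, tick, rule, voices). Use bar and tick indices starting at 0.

(0, 0, R5, (0, 2))
(2, 0, R2, (0, 1))
(2, 0, R7, (1,))
(2, 0, R7, (2,))
(3, 0, R4, (0, 2))
(3, 0, R7, (1,))
(4, 0, R2, (0, 2))
(4, 0, R8, (0, 2))
(5, 0, R2, (0, 1))
(5, 0, R7, (2,))
(5, 3, R6, (0, 2))

bar 0: v0=G3 v1=G4 v2=B4 downbeat M3
bar 1: v0=A3 v1=C4 v2=E4 downbeat P5
bar 2: v0=B3 v1=B4 v2=D5 downbeat m3
bar 3: v0=A3 v1=F4 v2=G4 downbeat m7
bar 4: v0=F3 v1=D4 v2=F4 downbeat P8
bar 5: v0=G3 v1=G4 v2=B4 downbeat M3
  -> R5 @ bar 0 tick 0 v(0, 2): opens on M3
  -> R2 @ bar 2 tick 0 v(0, 1): A3/C4 m3 -> B3/B4 P8 similar
  -> R7 @ bar 2 tick 0 v(1,): C4->B4 leap 11st
  -> R7 @ bar 2 tick 0 v(2,): E4->D5 leap 10st
  -> R4 @ bar 3 tick 0 v(0, 2): A3/G4 m7 untreated
  -> R7 @ bar 3 tick 0 v(1,): B4->F4 leap 6st
  -> R2 @ bar 4 tick 0 v(0, 2): A3/G4 m7 -> F3/F4 P8 similar
  -> R8 @ bar 4 tick 0 v(0, 2): penult P8 not 3rd/6th
  -> R2 @ bar 5 tick 0 v(0, 1): F3/D4 M6 -> G3/G4 P8 similar
  -> R7 @ bar 5 tick 0 v(2,): F4->B4 leap 6st
  -> R6 @ bar 5 tick 3 v(0, 2): closes on M3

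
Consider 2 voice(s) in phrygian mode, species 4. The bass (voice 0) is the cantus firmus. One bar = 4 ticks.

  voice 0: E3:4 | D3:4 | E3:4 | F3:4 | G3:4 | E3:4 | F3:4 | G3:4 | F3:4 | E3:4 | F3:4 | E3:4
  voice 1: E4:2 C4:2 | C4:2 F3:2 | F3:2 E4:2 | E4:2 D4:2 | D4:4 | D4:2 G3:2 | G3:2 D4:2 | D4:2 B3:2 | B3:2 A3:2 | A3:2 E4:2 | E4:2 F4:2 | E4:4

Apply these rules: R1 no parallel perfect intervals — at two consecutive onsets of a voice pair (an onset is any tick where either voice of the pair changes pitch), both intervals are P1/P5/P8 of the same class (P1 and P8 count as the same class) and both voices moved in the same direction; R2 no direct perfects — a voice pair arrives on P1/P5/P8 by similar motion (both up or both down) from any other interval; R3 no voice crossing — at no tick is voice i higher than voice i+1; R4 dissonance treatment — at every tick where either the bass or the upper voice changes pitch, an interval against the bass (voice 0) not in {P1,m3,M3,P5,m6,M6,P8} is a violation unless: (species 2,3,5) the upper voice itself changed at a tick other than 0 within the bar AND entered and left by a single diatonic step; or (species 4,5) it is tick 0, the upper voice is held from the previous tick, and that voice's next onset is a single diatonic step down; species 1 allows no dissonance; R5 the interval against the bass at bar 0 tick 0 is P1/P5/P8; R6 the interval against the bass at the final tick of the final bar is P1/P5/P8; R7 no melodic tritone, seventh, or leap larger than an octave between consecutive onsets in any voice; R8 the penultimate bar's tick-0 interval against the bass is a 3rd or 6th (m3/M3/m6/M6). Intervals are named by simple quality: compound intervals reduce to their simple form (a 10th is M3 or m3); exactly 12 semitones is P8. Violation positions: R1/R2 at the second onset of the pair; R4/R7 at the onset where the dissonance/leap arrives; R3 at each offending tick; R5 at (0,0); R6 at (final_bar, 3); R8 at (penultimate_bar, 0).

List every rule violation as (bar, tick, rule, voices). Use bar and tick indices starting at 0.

(1, 0, R4, (0, 1))
(2, 0, R4, (0, 1))
(2, 2, R7, (1,))
(5, 0, R4, (0, 1))
(6, 0, R4, (0, 1))
(9, 0, R4, (0, 1))
(10, 0, R4, (0, 1))
(10, 0, R8, (0, 1))
(11, 0, R1, (0, 1))

bar 0: v0=E3 v1=E4 downbeat P8
bar 1: v0=D3 v1=C4 downbeat m7
bar 2: v0=E3 v1=F3 downbeat m2
bar 3: v0=F3 v1=E4 downbeat M7
bar 4: v0=G3 v1=D4 downbeat P5
bar 5: v0=E3 v1=D4 downbeat m7
bar 6: v0=F3 v1=G3 downbeat M2
bar 7: v0=G3 v1=D4 downbeat P5
bar 8: v0=F3 v1=B3 downbeat TT
bar 9: v0=E3 v1=A3 downbeat P4
bar 10: v0=F3 v1=E4 downbeat M7
bar 11: v0=E3 v1=E4 downbeat P8
  -> R4 @ bar 1 tick 0 v(0, 1): D3/C4 m7 untreated
  -> R4 @ bar 2 tick 0 v(0, 1): E3/F3 m2 untreated
  -> R7 @ bar 2 tick 2 v(1,): F3->E4 leap 11st
  -> R4 @ bar 5 tick 0 v(0, 1): E3/D4 m7 untreated
  -> R4 @ bar 6 tick 0 v(0, 1): F3/G3 M2 untreated
  -> R4 @ bar 9 tick 0 v(0, 1): E3/A3 P4 untreated
  -> R4 @ bar 10 tick 0 v(0, 1): F3/E4 M7 untreated
  -> R8 @ bar 10 tick 0 v(0, 1): penult M7 not 3rd/6th
  -> R1 @ bar 11 tick 0 v(0, 1): F3/F4 P8 -> E3/E4 P8 similar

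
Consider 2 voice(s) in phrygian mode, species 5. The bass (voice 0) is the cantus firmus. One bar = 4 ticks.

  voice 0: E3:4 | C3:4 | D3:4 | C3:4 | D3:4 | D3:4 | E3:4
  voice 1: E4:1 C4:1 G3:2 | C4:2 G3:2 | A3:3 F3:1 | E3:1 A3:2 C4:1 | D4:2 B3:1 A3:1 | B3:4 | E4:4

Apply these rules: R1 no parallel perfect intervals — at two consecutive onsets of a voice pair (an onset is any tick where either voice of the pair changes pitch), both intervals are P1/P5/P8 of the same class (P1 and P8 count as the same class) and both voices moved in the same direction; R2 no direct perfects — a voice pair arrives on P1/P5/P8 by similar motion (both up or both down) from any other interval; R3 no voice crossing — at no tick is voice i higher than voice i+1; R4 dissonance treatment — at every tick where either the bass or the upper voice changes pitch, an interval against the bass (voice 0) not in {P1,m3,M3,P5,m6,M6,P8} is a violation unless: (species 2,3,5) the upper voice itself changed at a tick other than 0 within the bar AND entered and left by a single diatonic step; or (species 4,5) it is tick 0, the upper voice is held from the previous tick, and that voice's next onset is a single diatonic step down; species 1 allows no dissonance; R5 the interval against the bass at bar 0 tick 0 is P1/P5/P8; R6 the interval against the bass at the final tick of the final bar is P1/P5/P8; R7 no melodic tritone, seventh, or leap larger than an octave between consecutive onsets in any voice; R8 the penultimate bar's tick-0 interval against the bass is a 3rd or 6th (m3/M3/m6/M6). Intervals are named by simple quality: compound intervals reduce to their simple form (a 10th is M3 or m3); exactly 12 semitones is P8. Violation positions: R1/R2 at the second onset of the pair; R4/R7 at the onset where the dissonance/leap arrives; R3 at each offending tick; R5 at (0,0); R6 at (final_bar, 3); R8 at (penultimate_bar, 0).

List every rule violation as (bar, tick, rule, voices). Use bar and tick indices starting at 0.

(2, 0, R1, (0, 1))
(4, 0, R1, (0, 1))
(6, 0, R2, (0, 1))

bar 0: v0=E3 v1=E4 downbeat P8
bar 1: v0=C3 v1=C4 downbeat P8
bar 2: v0=D3 v1=A3 downbeat P5
bar 3: v0=C3 v1=E3 downbeat M3
bar 4: v0=D3 v1=D4 downbeat P8
bar 5: v0=D3 v1=B3 downbeat M6
bar 6: v0=E3 v1=E4 downbeat P8
  -> R1 @ bar 2 tick 0 v(0, 1): C3/G3 P5 -> D3/A3 P5 similar
  -> R1 @ bar 4 tick 0 v(0, 1): C3/C4 P8 -> D3/D4 P8 similar
  -> R2 @ bar 6 tick 0 v(0, 1): D3/B3 M6 -> E3/E4 P8 similar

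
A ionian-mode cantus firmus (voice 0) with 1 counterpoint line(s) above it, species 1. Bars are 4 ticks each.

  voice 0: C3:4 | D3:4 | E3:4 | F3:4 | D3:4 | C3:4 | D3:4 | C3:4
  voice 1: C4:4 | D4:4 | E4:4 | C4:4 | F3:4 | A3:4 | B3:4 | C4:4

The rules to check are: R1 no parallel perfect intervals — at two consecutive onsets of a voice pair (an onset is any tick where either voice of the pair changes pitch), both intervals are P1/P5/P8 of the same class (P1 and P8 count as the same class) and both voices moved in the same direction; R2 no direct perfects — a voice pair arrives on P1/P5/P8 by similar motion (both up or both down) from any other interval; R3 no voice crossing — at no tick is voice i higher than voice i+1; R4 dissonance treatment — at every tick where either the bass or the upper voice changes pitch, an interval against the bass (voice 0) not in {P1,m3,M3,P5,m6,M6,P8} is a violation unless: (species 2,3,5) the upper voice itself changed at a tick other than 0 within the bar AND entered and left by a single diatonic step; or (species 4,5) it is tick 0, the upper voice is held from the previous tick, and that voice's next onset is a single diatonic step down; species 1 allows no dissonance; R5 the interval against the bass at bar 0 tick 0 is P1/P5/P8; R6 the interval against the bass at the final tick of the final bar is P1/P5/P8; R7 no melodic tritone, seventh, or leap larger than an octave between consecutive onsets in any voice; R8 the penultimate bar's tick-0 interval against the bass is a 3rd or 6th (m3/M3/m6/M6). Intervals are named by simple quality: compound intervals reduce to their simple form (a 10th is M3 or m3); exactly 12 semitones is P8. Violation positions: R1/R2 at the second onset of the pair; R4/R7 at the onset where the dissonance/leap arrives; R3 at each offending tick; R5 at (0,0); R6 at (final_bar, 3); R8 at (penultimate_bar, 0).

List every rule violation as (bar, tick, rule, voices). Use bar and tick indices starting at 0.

bar 0: v0=C3 v1=C4 downbeat P8
bar 1: v0=D3 v1=D4 downbeat P8
bar 2: v0=E3 v1=E4 downbeat P8
bar 3: v0=F3 v1=C4 downbeat P5
bar 4: v0=D3 v1=F3 downbeat m3
bar 5: v0=C3 v1=A3 downbeat M6
bar 6: v0=D3 v1=B3 downbeat M6
bar 7: v0=C3 v1=C4 downbeat P8
  -> R1 @ bar 1 tick 0 v(0, 1): C3/C4 P8 -> D3/D4 P8 similar
  -> R1 @ bar 2 tick 0 v(0, 1): D3/D4 P8 -> E3/E4 P8 similar

(1, 0, R1, (0, 1))
(2, 0, R1, (0, 1))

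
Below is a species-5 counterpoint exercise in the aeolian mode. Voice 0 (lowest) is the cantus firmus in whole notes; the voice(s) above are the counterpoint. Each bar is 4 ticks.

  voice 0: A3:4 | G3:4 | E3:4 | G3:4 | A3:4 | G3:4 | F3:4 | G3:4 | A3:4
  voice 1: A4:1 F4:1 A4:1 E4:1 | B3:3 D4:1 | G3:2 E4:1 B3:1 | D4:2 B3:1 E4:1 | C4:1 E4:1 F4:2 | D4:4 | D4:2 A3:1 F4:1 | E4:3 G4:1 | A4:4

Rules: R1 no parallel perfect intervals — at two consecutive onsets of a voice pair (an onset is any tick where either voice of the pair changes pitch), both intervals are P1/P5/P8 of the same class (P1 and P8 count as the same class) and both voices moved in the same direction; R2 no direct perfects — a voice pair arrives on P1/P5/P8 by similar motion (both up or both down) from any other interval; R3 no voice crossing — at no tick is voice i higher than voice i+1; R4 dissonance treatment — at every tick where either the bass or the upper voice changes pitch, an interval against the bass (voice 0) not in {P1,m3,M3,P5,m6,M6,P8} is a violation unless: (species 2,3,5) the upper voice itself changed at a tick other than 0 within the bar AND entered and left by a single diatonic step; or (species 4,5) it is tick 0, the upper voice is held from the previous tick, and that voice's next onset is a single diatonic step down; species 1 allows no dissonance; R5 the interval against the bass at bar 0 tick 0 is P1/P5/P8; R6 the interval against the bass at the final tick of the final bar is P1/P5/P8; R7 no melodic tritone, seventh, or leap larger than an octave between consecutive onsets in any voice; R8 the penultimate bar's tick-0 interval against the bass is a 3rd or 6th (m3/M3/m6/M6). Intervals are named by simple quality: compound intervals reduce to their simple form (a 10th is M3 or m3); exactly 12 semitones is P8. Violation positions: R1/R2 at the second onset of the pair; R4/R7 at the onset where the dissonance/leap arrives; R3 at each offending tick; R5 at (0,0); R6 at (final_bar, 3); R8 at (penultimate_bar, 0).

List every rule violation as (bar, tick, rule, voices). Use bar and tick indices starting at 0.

(3, 0, R1, (0, 1))
(5, 0, R2, (0, 1))
(8, 0, R1, (0, 1))

bar 0: v0=A3 v1=A4 downbeat P8
bar 1: v0=G3 v1=B3 downbeat M3
bar 2: v0=E3 v1=G3 downbeat m3
bar 3: v0=G3 v1=D4 downbeat P5
bar 4: v0=A3 v1=C4 downbeat m3
bar 5: v0=G3 v1=D4 downbeat P5
bar 6: v0=F3 v1=D4 downbeat M6
bar 7: v0=G3 v1=E4 downbeat M6
bar 8: v0=A3 v1=A4 downbeat P8
  -> R1 @ bar 3 tick 0 v(0, 1): E3/B3 P5 -> G3/D4 P5 similar
  -> R2 @ bar 5 tick 0 v(0, 1): A3/F4 m6 -> G3/D4 P5 similar
  -> R1 @ bar 8 tick 0 v(0, 1): G3/G4 P8 -> A3/A4 P8 similar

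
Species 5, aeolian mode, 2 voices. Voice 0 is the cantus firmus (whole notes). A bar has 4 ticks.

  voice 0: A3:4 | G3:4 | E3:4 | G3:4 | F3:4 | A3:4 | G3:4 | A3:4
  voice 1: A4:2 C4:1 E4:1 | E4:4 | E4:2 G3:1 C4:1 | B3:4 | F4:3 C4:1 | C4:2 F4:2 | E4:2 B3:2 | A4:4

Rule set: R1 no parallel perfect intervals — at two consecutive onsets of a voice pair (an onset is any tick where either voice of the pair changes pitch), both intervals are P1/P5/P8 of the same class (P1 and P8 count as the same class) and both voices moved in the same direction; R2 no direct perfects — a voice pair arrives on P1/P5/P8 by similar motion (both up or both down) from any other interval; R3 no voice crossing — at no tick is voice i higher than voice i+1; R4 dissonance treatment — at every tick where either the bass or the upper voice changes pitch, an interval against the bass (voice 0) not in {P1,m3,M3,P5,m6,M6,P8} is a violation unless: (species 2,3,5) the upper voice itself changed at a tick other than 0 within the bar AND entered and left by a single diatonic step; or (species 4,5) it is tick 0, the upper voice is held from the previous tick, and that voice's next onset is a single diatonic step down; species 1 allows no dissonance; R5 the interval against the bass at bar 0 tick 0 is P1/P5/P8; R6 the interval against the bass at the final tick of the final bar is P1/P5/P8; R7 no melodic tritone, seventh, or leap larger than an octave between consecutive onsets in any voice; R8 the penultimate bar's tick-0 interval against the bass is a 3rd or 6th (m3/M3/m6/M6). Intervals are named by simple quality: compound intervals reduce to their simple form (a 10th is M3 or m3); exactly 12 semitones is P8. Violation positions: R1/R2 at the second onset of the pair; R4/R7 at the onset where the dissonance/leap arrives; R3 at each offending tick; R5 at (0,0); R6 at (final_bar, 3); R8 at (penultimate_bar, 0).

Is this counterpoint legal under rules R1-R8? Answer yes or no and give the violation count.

No (3 violations)

bar 0: v0=A3 v1=A4 (P8)
bar 1: v0=G3 v1=E4 (M6)
bar 2: v0=E3 v1=E4 (P8)
bar 3: v0=G3 v1=B3 (M3)
bar 4: v0=F3 v1=F4 (P8)
bar 5: v0=A3 v1=C4 (m3)
bar 6: v0=G3 v1=E4 (M6)
bar 7: v0=A3 v1=A4 (P8)
  R7 @ bar4.0: B3->F4 leap 6st
  R2 @ bar7.0: G3/B3 M3 -> A3/A4 P8 similar
  R7 @ bar7.0: B3->A4 leap 10st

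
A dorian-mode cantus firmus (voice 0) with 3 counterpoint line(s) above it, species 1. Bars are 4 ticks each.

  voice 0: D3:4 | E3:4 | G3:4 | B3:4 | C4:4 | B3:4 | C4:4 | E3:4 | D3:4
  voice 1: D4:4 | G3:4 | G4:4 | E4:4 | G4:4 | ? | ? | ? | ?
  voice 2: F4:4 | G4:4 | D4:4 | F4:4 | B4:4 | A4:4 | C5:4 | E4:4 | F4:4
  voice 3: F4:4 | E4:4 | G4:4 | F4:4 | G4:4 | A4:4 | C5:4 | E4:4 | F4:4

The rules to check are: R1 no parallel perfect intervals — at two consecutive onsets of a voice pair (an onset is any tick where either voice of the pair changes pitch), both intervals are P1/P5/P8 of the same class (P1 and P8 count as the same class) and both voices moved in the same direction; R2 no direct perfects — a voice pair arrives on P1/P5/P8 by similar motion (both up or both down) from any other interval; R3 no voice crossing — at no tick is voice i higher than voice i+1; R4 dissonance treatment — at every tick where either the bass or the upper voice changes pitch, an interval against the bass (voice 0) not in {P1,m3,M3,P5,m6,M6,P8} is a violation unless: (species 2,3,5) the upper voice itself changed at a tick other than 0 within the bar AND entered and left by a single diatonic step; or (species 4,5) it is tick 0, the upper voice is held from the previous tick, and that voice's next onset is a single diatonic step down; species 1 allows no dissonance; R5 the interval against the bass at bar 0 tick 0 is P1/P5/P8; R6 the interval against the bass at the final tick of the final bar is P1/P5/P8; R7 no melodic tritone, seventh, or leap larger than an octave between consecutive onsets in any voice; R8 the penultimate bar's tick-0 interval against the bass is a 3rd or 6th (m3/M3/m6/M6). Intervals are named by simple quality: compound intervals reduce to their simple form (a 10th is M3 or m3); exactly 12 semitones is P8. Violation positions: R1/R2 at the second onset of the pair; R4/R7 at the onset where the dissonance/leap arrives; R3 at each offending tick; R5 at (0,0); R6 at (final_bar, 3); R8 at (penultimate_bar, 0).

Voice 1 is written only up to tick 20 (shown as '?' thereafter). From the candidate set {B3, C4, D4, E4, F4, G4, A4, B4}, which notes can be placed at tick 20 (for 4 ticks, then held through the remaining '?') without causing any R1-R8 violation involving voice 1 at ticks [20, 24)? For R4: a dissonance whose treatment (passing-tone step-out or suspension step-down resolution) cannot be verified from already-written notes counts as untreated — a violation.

{G4}

B3: violates R2
C4: violates R4
D4: violates R2
E4: violates R4
F4: violates R4
G4: legal
A4: violates R1,R4
B4: violates R3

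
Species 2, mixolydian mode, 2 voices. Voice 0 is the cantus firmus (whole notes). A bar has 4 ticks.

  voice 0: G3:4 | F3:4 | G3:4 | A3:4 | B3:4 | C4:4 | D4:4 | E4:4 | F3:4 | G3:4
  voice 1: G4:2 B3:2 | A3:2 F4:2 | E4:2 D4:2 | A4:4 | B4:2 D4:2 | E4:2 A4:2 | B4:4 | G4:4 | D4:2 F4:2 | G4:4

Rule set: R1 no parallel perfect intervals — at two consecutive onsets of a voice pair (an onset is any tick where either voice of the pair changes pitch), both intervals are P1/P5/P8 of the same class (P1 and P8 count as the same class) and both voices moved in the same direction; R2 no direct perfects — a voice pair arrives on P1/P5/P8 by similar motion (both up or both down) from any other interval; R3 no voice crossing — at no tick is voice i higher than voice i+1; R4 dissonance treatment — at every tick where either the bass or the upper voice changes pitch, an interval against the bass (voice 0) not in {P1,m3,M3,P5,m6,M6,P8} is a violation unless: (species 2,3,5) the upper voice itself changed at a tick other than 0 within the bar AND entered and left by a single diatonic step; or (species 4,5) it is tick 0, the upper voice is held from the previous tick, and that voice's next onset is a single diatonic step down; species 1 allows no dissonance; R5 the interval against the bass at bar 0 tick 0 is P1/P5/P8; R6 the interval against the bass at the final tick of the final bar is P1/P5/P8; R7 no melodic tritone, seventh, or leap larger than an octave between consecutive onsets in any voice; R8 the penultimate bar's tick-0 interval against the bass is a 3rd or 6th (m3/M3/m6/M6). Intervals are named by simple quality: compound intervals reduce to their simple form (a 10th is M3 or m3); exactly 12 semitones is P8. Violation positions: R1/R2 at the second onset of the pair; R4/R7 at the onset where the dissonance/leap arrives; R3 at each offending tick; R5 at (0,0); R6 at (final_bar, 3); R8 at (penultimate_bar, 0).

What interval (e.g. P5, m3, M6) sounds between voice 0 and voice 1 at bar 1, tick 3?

voice 0=F3 voice 1=F4 -> P8

P8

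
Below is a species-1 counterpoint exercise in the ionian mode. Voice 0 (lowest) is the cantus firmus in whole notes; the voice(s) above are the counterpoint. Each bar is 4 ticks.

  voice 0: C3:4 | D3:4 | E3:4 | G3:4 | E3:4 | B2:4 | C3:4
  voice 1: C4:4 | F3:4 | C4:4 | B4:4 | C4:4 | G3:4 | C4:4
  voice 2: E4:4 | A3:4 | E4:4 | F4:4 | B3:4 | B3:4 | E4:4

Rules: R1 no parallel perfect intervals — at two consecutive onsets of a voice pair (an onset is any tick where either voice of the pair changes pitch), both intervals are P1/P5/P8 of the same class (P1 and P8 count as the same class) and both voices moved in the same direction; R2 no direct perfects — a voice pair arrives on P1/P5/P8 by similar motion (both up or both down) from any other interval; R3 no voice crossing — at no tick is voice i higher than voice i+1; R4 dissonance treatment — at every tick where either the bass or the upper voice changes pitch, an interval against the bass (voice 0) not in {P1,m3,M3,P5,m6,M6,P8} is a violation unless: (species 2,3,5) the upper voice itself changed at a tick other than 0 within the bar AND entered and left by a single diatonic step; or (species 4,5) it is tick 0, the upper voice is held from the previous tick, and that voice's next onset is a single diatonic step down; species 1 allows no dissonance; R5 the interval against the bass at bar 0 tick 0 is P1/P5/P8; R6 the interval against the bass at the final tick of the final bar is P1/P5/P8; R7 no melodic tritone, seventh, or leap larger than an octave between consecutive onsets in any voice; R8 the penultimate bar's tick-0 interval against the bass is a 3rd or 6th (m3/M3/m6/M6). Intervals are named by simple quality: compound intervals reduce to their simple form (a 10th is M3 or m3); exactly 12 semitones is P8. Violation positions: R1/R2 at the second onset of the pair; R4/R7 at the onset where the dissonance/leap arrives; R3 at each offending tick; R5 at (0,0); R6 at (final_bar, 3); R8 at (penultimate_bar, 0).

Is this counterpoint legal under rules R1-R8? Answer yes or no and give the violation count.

bar 0: v0=C3 v1=C4 v2=E4 (M3)
bar 1: v0=D3 v1=F3 v2=A3 (P5)
bar 2: v0=E3 v1=C4 v2=E4 (P8)
bar 3: v0=G3 v1=B4 v2=F4 (m7)
bar 4: v0=E3 v1=C4 v2=B3 (P5)
bar 5: v0=B2 v1=G3 v2=B3 (P8)
bar 6: v0=C3 v1=C4 v2=E4 (M3)
  R5 @ bar0.0: opens on M3
  R2 @ bar2.0: D3/A3 P5 -> E3/E4 P8 similar
  R3 @ bar3.0: B4 above F4
  R4 @ bar3.0: G3/F4 m7 untreated
  R7 @ bar3.0: C4->B4 leap 11st
  R3 @ bar3.1: B4 above F4
  R3 @ bar3.2: B4 above F4
  R3 @ bar3.3: B4 above F4
  R2 @ bar4.0: G3/F4 m7 -> E3/B3 P5 similar
  R3 @ bar4.0: C4 above B3
  R7 @ bar4.0: B4->C4 leap 11st
  R7 @ bar4.0: F4->B3 leap 6st
  R3 @ bar4.1: C4 above B3
  R3 @ bar4.2: C4 above B3
  R3 @ bar4.3: C4 above B3
  R8 @ bar5.0: penult P8 not 3rd/6th
  R2 @ bar6.0: B2/G3 m6 -> C3/C4 P8 similar
  R6 @ bar6.3: closes on M3

No (18 violations)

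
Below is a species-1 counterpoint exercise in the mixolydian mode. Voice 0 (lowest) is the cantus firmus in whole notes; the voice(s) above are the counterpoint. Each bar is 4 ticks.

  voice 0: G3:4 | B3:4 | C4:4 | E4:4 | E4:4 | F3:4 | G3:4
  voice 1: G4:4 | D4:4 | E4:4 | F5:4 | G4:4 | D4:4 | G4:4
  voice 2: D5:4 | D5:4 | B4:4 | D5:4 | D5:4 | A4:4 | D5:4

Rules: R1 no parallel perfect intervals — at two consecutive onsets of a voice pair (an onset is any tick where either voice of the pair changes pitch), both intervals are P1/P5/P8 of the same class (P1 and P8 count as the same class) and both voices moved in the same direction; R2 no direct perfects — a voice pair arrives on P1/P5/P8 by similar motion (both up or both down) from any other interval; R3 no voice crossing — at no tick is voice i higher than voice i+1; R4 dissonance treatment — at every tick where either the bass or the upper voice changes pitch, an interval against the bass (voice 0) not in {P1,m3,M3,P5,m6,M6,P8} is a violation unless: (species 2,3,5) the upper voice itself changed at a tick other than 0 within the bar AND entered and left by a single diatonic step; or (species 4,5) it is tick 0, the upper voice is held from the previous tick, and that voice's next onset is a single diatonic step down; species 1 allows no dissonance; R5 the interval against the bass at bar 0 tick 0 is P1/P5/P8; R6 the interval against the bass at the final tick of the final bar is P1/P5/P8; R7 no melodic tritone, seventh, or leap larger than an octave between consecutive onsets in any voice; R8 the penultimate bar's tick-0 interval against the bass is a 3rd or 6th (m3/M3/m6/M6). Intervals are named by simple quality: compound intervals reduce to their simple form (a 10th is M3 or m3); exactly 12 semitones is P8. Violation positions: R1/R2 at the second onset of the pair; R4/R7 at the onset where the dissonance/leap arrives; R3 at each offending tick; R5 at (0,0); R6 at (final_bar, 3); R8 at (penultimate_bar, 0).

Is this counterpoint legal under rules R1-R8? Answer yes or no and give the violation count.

No (14 violations)

bar 0: v0=G3 v1=G4 v2=D5 (P5)
bar 1: v0=B3 v1=D4 v2=D5 (m3)
bar 2: v0=C4 v1=E4 v2=B4 (M7)
bar 3: v0=E4 v1=F5 v2=D5 (m7)
bar 4: v0=E4 v1=G4 v2=D5 (m7)
bar 5: v0=F3 v1=D4 v2=A4 (M3)
bar 6: v0=G3 v1=G4 v2=D5 (P5)
  R4 @ bar2.0: C4/B4 M7 untreated
  R3 @ bar3.0: F5 above D5
  R4 @ bar3.0: E4/F5 m2 untreated
  R4 @ bar3.0: E4/D5 m7 untreated
  R7 @ bar3.0: E4->F5 leap 13st
  R3 @ bar3.1: F5 above D5
  R3 @ bar3.2: F5 above D5
  R3 @ bar3.3: F5 above D5
  R7 @ bar4.0: F5->G4 leap 10st
  R1 @ bar5.0: G4/D5 P5 -> D4/A4 P5 similar
  R7 @ bar5.0: E4->F3 leap 11st
  R1 @ bar6.0: D4/A4 P5 -> G4/D5 P5 similar
  R2 @ bar6.0: F3/D4 M6 -> G3/G4 P8 similar
  R2 @ bar6.0: F3/A4 M3 -> G3/D5 P5 similar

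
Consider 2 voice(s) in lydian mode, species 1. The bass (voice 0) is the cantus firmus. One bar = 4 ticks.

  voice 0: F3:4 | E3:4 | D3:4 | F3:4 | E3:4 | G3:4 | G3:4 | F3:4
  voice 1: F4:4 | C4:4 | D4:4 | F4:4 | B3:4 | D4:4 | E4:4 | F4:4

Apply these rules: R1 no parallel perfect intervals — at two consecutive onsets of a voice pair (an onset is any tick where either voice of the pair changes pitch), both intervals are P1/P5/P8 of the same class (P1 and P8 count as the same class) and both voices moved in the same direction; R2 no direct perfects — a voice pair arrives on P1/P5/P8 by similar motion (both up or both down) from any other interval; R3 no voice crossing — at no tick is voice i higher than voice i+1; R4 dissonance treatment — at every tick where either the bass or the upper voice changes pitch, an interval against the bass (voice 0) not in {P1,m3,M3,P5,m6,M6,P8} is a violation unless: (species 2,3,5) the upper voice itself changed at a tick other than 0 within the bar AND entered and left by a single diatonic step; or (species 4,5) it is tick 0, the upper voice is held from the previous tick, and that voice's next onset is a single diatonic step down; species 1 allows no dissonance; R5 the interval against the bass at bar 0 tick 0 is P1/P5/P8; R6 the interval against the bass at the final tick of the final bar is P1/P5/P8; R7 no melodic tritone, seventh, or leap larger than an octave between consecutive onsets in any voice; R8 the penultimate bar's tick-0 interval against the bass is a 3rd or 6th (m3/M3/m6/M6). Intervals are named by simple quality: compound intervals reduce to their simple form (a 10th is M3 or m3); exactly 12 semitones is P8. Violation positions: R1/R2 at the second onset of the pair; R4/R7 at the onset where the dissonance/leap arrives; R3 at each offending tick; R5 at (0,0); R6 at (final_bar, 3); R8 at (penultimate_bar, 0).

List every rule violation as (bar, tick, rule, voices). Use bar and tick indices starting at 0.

bar 0: v0=F3 v1=F4 downbeat P8
bar 1: v0=E3 v1=C4 downbeat m6
bar 2: v0=D3 v1=D4 downbeat P8
bar 3: v0=F3 v1=F4 downbeat P8
bar 4: v0=E3 v1=B3 downbeat P5
bar 5: v0=G3 v1=D4 downbeat P5
bar 6: v0=G3 v1=E4 downbeat M6
bar 7: v0=F3 v1=F4 downbeat P8
  -> R1 @ bar 3 tick 0 v(0, 1): D3/D4 P8 -> F3/F4 P8 similar
  -> R2 @ bar 4 tick 0 v(0, 1): F3/F4 P8 -> E3/B3 P5 similar
  -> R7 @ bar 4 tick 0 v(1,): F4->B3 leap 6st
  -> R1 @ bar 5 tick 0 v(0, 1): E3/B3 P5 -> G3/D4 P5 similar

(3, 0, R1, (0, 1))
(4, 0, R2, (0, 1))
(4, 0, R7, (1,))
(5, 0, R1, (0, 1))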